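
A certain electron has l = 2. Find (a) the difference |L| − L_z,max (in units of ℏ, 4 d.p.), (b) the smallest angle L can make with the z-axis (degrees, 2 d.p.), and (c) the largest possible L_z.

|L|−L_z,max ≈ 0.4495ℏ; θ_min ≈ 35.26°; L_z,max = 2ℏ

|L| − L_z,max = (√6 − 2)ℏ ≈ 0.4495ℏ.
cos θ_min = 2/√6, so θ_min ≈ 35.26°.
L_z,max = lℏ = 2ℏ.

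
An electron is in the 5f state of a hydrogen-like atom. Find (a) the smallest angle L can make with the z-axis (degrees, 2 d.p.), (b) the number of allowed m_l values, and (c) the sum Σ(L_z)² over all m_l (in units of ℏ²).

θ_min ≈ 30.00°; 7 values; Σ(L_z)² = 28 ℏ²

The 5f subshell has l = 3.
cos θ_min = 3/√12, so θ_min ≈ 30.00°.
There are 2l+1 = 7 values of m_l.
Σ m_l² = 28, so Σ(L_z)² = 28 ℏ².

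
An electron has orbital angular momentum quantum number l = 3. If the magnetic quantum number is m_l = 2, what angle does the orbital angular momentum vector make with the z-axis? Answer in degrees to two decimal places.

θ ≈ 54.74°

|L|² = l(l+1)ℏ² = 12ℏ², so |L| = 2√3 ℏ.
L_z = m_l ℏ = 2ℏ.
cos θ = L_z/|L| = 2/√12, so θ ≈ 54.74°.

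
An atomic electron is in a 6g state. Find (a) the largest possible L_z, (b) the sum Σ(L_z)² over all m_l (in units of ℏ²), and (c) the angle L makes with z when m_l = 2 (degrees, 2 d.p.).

L_z,max = 4ℏ; Σ(L_z)² = 60 ℏ²; θ(m_l=2) ≈ 63.43°

6g means n = 6, l = 4.
L_z,max = lℏ = 4ℏ.
Σ m_l² = 60, so Σ(L_z)² = 60 ℏ².
For m_l = 2: cos θ = 2/√20, θ ≈ 63.43°.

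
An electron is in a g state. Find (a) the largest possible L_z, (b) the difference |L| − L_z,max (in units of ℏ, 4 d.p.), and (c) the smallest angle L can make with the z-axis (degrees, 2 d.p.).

L_z,max = 4ℏ; |L|−L_z,max ≈ 0.4721ℏ; θ_min ≈ 26.57°

For a g orbital, l = 4.
L_z,max = lℏ = 4ℏ.
|L| − L_z,max = (2√5 − 4)ℏ ≈ 0.4721ℏ.
cos θ_min = 4/√20, so θ_min ≈ 26.57°.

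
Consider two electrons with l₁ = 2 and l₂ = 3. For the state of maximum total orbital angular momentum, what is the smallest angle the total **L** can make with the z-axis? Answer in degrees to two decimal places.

θ_min ≈ 24.09°

Angular momentum addition gives L = |l₁ − l₂|, …, l₁ + l₂.
Allowed values: L = 1, 2, 3, 4, 5.
The maximum is L = 5, with |L_tot| = ℏ√(5·6) = √30 ℏ.
The minimum angle with z is arccos(5/√30) ≈ 24.09°.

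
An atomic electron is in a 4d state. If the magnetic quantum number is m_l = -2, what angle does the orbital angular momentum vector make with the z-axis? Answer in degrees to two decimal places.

θ ≈ 144.74°

The 4d subshell has l = 2.
|L| = ℏ√(l(l+1)) = √6 ℏ.
L_z = m_l ℏ = −2ℏ.
cos θ = L_z/|L| = -2/√6, so θ ≈ 144.74°.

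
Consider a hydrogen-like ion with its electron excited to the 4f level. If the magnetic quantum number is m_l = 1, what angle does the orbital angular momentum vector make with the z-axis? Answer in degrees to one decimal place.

The 4f level has l = 3.
|L| = √(l(l+1)) ℏ = 2√3 ℏ.
L_z = m_l ℏ = 1ℏ.
cos θ = L_z/|L| = 1/√12, so θ ≈ 73.2°.

θ ≈ 73.2°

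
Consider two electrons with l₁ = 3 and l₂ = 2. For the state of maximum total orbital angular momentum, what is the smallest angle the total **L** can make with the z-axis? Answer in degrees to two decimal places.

θ_min ≈ 24.09°

The total orbital quantum number L ranges from |l₁ − l₂| to l₁ + l₂ in integer steps.
Allowed values: L = 1, 2, 3, 4, 5.
The maximum is L = 5, with |L_tot| = ℏ√(5·6) = √30 ℏ.
The minimum angle with z is arccos(5/√30) ≈ 24.09°.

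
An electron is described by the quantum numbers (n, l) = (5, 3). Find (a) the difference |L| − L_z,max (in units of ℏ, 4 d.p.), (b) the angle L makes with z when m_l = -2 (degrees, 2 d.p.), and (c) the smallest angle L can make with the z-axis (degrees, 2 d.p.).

|L| − L_z,max = (2√3 − 3)ℏ ≈ 0.4641ℏ.
For m_l = -2: cos θ = -2/√12, θ ≈ 125.26°.
cos θ_min = 3/√12, so θ_min ≈ 30.00°.

|L|−L_z,max ≈ 0.4641ℏ; θ(m_l=-2) ≈ 125.26°; θ_min ≈ 30.00°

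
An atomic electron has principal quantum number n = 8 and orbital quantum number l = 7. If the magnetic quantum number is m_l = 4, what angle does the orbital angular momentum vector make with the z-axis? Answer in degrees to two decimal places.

θ ≈ 57.69°

|L|² = l(l+1)ℏ² = 56ℏ², so |L| = 2√14 ℏ.
L_z = m_l ℏ = 4ℏ.
cos θ = L_z/|L| = 4/√56, so θ ≈ 57.69°.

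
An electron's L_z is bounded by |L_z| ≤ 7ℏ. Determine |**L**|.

L_z,max = lℏ, so l = 7.
|L| = ℏ√(l(l+1)) = 2√14 ℏ.

|L| = 2√14 ℏ ≈ 7.483ℏ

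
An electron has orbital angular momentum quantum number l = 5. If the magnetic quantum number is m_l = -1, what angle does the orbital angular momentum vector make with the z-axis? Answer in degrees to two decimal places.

|L| = √(l(l+1)) ℏ = √30 ℏ.
L_z = m_l ℏ = −1ℏ.
cos θ = L_z/|L| = -1/√30, so θ ≈ 100.52°.

θ ≈ 100.52°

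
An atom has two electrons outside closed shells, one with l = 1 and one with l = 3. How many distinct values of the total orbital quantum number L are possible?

3

The total orbital quantum number L ranges from |l₁ − l₂| to l₁ + l₂ in integer steps.
Allowed values: L = 2, 3, 4.
That is 3 values.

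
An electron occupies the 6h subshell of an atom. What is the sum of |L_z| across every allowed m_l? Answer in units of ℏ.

6h means n = 6, l = 5.
The allowed m_l values are -5, -4, -3, -2, -1, 0, 1, 2, 3, 4, 5.
Σ|m_l| = 2·5(5+1)/2 = 30.

Σ|L_z| = 30 ℏ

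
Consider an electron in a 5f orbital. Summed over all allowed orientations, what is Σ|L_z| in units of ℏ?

Σ|L_z| = 12 ℏ

5f means n = 5, l = 3.
m_l ∈ {-3, -2, -1, 0, 1, 2, 3}.
Σ|m_l| = 2(1+2+…+3) = 12.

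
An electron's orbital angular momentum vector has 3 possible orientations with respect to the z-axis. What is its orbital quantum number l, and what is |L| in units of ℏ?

l = 1, |L| = √2 ℏ ≈ 1.414ℏ

Since there are 2l+1 = 3 values of m_l, l = 1.
Then |L| = √(l(l+1)) ℏ = √2 ℏ.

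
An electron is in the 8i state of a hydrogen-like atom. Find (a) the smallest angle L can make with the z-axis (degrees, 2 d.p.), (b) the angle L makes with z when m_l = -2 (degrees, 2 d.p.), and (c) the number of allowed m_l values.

θ_min ≈ 22.21°; θ(m_l=-2) ≈ 107.98°; 13 values

The 8i subshell has l = 6.
cos θ_min = 6/√42, so θ_min ≈ 22.21°.
For m_l = -2: cos θ = -2/√42, θ ≈ 107.98°.
There are 2l+1 = 13 values of m_l.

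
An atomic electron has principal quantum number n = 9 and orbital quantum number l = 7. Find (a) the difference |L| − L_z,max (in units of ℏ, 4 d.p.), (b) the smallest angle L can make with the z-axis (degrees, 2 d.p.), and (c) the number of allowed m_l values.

|L|−L_z,max ≈ 0.4833ℏ; θ_min ≈ 20.70°; 15 values

|L| − L_z,max = (2√14 − 7)ℏ ≈ 0.4833ℏ.
cos θ_min = 7/√56, so θ_min ≈ 20.70°.
There are 2l+1 = 15 values of m_l.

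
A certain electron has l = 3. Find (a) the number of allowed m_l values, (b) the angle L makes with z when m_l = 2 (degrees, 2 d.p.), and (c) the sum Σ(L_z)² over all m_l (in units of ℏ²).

There are 2l+1 = 7 values of m_l.
For m_l = 2: cos θ = 2/√12, θ ≈ 54.74°.
Σ m_l² = 28, so Σ(L_z)² = 28 ℏ².

7 values; θ(m_l=2) ≈ 54.74°; Σ(L_z)² = 28 ℏ²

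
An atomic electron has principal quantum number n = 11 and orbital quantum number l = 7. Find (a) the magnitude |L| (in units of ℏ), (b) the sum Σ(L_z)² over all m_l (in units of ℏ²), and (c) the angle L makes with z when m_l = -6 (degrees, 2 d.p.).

|L| = ℏ√(7·8) = 2√14 ℏ ≈ 7.483ℏ.
Σ m_l² = 280, so Σ(L_z)² = 280 ℏ².
For m_l = -6: cos θ = -6/√56, θ ≈ 143.30°.

|L| = 2√14 ℏ ≈ 7.483ℏ; Σ(L_z)² = 280 ℏ²; θ(m_l=-6) ≈ 143.30°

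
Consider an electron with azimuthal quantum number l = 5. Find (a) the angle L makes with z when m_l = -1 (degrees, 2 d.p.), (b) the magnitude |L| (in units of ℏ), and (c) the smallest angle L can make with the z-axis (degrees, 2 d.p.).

For m_l = -1: cos θ = -1/√30, θ ≈ 100.52°.
|L| = ℏ√(5·6) = √30 ℏ ≈ 5.477ℏ.
cos θ_min = 5/√30, so θ_min ≈ 24.09°.

θ(m_l=-1) ≈ 100.52°; |L| = √30 ℏ ≈ 5.477ℏ; θ_min ≈ 24.09°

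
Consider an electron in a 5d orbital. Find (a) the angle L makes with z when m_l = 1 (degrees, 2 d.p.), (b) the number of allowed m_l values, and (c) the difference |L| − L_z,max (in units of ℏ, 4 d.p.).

θ(m_l=1) ≈ 65.91°; 5 values; |L|−L_z,max ≈ 0.4495ℏ

For 5d, l = 2.
For m_l = 1: cos θ = 1/√6, θ ≈ 65.91°.
There are 2l+1 = 5 values of m_l.
|L| − L_z,max = (√6 − 2)ℏ ≈ 0.4495ℏ.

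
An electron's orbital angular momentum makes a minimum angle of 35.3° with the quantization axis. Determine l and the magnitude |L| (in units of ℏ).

At minimum angle, m_l = l, so cos θ = l/√(l(l+1)); cos²θ = l/(l+1) = 0.6661.
Solving: l = 2.
Then |L| = ℏ√(2·3) = √6 ℏ.

l = 2, |L| = √6 ℏ ≈ 2.449ℏ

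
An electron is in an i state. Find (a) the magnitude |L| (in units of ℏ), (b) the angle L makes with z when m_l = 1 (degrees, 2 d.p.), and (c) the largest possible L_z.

|L| = √42 ℏ ≈ 6.481ℏ; θ(m_l=1) ≈ 81.12°; L_z,max = 6ℏ

The letter i corresponds to l = 6.
|L| = ℏ√(6·7) = √42 ℏ ≈ 6.481ℏ.
For m_l = 1: cos θ = 1/√42, θ ≈ 81.12°.
L_z,max = lℏ = 6ℏ.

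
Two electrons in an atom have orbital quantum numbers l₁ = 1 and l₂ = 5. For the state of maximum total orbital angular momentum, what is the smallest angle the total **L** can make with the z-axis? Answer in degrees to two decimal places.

The total orbital quantum number L ranges from |l₁ − l₂| to l₁ + l₂ in integer steps.
Allowed values: L = 4, 5, 6.
The maximum is L = 6, with |L_tot| = ℏ√(6·7) = √42 ℏ.
The minimum angle with z is arccos(6/√42) ≈ 22.21°.

θ_min ≈ 22.21°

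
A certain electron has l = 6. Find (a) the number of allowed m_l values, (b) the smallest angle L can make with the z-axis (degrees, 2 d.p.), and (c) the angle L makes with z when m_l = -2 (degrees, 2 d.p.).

There are 2l+1 = 13 values of m_l.
cos θ_min = 6/√42, so θ_min ≈ 22.21°.
For m_l = -2: cos θ = -2/√42, θ ≈ 107.98°.

13 values; θ_min ≈ 22.21°; θ(m_l=-2) ≈ 107.98°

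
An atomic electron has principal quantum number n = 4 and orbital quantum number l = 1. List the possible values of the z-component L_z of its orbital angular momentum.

L_z ∈ {−ℏ, 0, ℏ}

L_z = m_l ℏ with m_l ranging from −l to +l in integer steps.
For l = 1: m_l ∈ {-1, 0, 1}.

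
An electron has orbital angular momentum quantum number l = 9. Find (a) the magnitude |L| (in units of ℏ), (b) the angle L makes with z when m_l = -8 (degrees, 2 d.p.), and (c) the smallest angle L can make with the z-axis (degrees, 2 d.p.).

|L| = ℏ√(9·10) = 3√10 ℏ ≈ 9.487ℏ.
For m_l = -8: cos θ = -8/√90, θ ≈ 147.49°.
cos θ_min = 9/√90, so θ_min ≈ 18.43°.

|L| = 3√10 ℏ ≈ 9.487ℏ; θ(m_l=-8) ≈ 147.49°; θ_min ≈ 18.43°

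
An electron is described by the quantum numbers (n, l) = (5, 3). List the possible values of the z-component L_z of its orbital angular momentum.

L_z ∈ {−3ℏ, −2ℏ, −ℏ, 0, ℏ, 2ℏ, 3ℏ}

L_z = m_l ℏ with m_l ranging from −l to +l in integer steps.
For l = 3: m_l ∈ {-3, -2, -1, 0, 1, 2, 3}.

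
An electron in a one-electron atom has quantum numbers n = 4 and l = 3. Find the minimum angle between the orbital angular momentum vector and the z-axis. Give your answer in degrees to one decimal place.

|L| = ℏ√(l(l+1)) = 2√3 ℏ.
The smallest angle corresponds to the largest L_z, i.e. m_l = l = 3, giving L_z = 3ℏ.
cos θ_min = 3/√12, so θ_min ≈ 30.0°.

θ_min ≈ 30.0°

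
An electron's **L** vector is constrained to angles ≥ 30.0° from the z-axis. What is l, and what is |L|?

cos θ_min = l/√(l(l+1)) = √(l/(l+1)), so l/(l+1) = cos²(30.0°) = 0.7500.
l = cos²θ/sin²θ ≈ 3.
Then |L| = ℏ√(3·4) = 2√3 ℏ.

l = 3, |L| = 2√3 ℏ ≈ 3.464ℏ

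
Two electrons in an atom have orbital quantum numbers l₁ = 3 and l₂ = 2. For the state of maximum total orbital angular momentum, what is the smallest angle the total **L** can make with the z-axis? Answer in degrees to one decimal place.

By the triangle rule, |l₁ − l₂| ≤ L ≤ l₁ + l₂.
L ∈ {1, 2, 3, 4, 5}.
The maximum is L = 5, with |L_tot| = ℏ√(5·6) = √30 ℏ.
The minimum angle with z is arccos(5/√30) ≈ 24.1°.

θ_min ≈ 24.1°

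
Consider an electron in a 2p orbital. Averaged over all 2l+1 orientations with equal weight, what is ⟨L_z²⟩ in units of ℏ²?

2p means n = 2, l = 1.
The allowed m_l values are -1, 0, 1.
⟨L_z²⟩ = ℏ²·(Σ m_l²)/(2l+1) = ℏ²·2/3 = 0.6667ℏ².

⟨L_z²⟩ = 0.6667 ℏ²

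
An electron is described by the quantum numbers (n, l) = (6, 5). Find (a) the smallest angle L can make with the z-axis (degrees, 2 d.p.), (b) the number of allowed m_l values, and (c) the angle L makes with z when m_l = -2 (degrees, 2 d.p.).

cos θ_min = 5/√30, so θ_min ≈ 24.09°.
There are 2l+1 = 11 values of m_l.
For m_l = -2: cos θ = -2/√30, θ ≈ 111.42°.

θ_min ≈ 24.09°; 11 values; θ(m_l=-2) ≈ 111.42°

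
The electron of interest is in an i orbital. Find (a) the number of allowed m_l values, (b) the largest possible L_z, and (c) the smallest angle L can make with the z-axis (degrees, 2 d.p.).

For an i orbital, l = 6.
There are 2l+1 = 13 values of m_l.
L_z,max = lℏ = 6ℏ.
cos θ_min = 6/√42, so θ_min ≈ 22.21°.

13 values; L_z,max = 6ℏ; θ_min ≈ 22.21°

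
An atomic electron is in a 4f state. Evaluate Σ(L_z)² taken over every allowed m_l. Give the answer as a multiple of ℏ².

Σ(L_z)² = 28 ℏ²

The 4f subshell has l = 3.
The allowed m_l values are -3, -2, -1, 0, 1, 2, 3.
Summing m² from −3 to 3: Σ m_l² = 28.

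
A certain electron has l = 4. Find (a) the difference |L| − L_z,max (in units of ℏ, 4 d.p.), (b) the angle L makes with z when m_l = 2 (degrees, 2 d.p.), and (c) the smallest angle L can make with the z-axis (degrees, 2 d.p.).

|L| − L_z,max = (2√5 − 4)ℏ ≈ 0.4721ℏ.
For m_l = 2: cos θ = 2/√20, θ ≈ 63.43°.
cos θ_min = 4/√20, so θ_min ≈ 26.57°.

|L|−L_z,max ≈ 0.4721ℏ; θ(m_l=2) ≈ 63.43°; θ_min ≈ 26.57°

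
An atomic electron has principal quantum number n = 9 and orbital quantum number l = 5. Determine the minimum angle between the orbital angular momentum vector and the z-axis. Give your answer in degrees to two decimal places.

θ_min ≈ 24.09°

|L|² = l(l+1)ℏ² = 30ℏ², so |L| = √30 ℏ.
The smallest angle corresponds to the largest L_z, i.e. m_l = l = 5, giving L_z = 5ℏ.
cos θ_min = 5/√30, so θ_min ≈ 24.09°.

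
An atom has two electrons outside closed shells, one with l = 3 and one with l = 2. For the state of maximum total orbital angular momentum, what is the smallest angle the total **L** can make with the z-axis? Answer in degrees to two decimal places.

The total orbital quantum number L ranges from |l₁ − l₂| to l₁ + l₂ in integer steps.
Allowed values: L = 1, 2, 3, 4, 5.
The maximum is L = 5, with |L_tot| = ℏ√(5·6) = √30 ℏ.
The minimum angle with z is arccos(5/√30) ≈ 24.09°.

θ_min ≈ 24.09°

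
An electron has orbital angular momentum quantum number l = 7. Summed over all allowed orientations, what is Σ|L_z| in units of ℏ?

m_l ∈ {-7, -6, -5, -4, -3, -2, -1, 0, 1, 2, 3, 4, 5, 6, 7}.
Σ|m_l| = 2(1+2+…+7) = 56.

Σ|L_z| = 56 ℏ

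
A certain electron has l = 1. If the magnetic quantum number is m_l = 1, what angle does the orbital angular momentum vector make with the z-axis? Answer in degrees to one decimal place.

θ ≈ 45.0°

|L| = √(l(l+1)) ℏ = √2 ℏ.
L_z = m_l ℏ = 1ℏ.
cos θ = L_z/|L| = 1/√2, so θ ≈ 45.0°.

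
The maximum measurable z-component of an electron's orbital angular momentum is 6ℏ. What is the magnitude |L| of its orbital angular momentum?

|L| = √42 ℏ ≈ 6.481ℏ

L_z,max = lℏ, so l = 6.
|L| = √(l(l+1)) ℏ = √42 ℏ.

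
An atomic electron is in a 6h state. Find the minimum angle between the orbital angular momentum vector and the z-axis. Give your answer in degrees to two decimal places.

For 6h, l = 5.
|L|² = l(l+1)ℏ² = 30ℏ², so |L| = √30 ℏ.
The smallest angle corresponds to the largest L_z, i.e. m_l = l = 5, giving L_z = 5ℏ.
cos θ_min = 5/√30, so θ_min ≈ 24.09°.

θ_min ≈ 24.09°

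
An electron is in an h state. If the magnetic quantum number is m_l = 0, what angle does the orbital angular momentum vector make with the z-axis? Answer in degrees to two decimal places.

The letter h corresponds to l = 5.
|L| = ℏ√(l(l+1)) = √30 ℏ.
L_z = m_l ℏ = 0ℏ.
cos θ = L_z/|L| = 0/√30, so θ ≈ 90.00°.

θ ≈ 90.00°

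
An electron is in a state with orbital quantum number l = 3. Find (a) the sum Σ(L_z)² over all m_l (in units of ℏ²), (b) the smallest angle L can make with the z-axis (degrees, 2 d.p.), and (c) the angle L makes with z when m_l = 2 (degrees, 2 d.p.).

Σ(L_z)² = 28 ℏ²; θ_min ≈ 30.00°; θ(m_l=2) ≈ 54.74°

Σ m_l² = 28, so Σ(L_z)² = 28 ℏ².
cos θ_min = 3/√12, so θ_min ≈ 30.00°.
For m_l = 2: cos θ = 2/√12, θ ≈ 54.74°.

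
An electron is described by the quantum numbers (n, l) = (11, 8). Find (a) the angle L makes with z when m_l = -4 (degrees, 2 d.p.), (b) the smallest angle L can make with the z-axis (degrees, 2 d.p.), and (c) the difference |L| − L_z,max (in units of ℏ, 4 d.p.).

θ(m_l=-4) ≈ 118.13°; θ_min ≈ 19.47°; |L|−L_z,max ≈ 0.4853ℏ

For m_l = -4: cos θ = -4/√72, θ ≈ 118.13°.
cos θ_min = 8/√72, so θ_min ≈ 19.47°.
|L| − L_z,max = (6√2 − 8)ℏ ≈ 0.4853ℏ.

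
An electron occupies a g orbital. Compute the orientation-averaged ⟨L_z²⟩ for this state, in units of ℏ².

For a g orbital, l = 4.
m_l runs from −4 to 4, i.e. {-4, -3, -2, -1, 0, 1, 2, 3, 4}.
⟨L_z²⟩ = ℏ²·(Σ m_l²)/(2l+1) = ℏ²·60/9 = 6.667ℏ².

⟨L_z²⟩ = 6.667 ℏ²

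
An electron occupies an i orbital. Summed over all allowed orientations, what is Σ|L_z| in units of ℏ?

Σ|L_z| = 42 ℏ

For an i orbital, l = 6.
m_l runs from −6 to 6, i.e. {-6, -5, -4, -3, -2, -1, 0, 1, 2, 3, 4, 5, 6}.
Σ|m_l| = l(l+1) = 42.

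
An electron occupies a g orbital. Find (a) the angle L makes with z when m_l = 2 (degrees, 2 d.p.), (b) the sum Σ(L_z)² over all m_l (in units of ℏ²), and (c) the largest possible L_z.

A g state has l = 4.
For m_l = 2: cos θ = 2/√20, θ ≈ 63.43°.
Σ m_l² = 60, so Σ(L_z)² = 60 ℏ².
L_z,max = lℏ = 4ℏ.

θ(m_l=2) ≈ 63.43°; Σ(L_z)² = 60 ℏ²; L_z,max = 4ℏ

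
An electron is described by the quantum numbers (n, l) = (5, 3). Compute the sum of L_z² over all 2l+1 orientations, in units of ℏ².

m_l ∈ {-3, -2, -1, 0, 1, 2, 3}.
Σ m_l² = 2·(1 + 4 + 9) = 28.

Σ(L_z)² = 28 ℏ²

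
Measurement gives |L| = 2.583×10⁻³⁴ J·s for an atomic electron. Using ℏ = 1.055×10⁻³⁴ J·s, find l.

l = 2

In units of ℏ, |L| ≈ 2.448.
Set l(l+1) = 5.99; the integer solution is l = 2.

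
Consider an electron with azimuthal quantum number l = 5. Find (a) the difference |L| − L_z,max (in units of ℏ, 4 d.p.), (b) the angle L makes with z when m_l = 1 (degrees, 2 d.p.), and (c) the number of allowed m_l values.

|L|−L_z,max ≈ 0.4772ℏ; θ(m_l=1) ≈ 79.48°; 11 values

|L| − L_z,max = (√30 − 5)ℏ ≈ 0.4772ℏ.
For m_l = 1: cos θ = 1/√30, θ ≈ 79.48°.
There are 2l+1 = 11 values of m_l.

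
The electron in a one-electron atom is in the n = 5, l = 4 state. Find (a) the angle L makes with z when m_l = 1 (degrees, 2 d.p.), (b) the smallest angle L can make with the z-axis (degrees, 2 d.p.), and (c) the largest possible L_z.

θ(m_l=1) ≈ 77.08°; θ_min ≈ 26.57°; L_z,max = 4ℏ

For m_l = 1: cos θ = 1/√20, θ ≈ 77.08°.
cos θ_min = 4/√20, so θ_min ≈ 26.57°.
L_z,max = lℏ = 4ℏ.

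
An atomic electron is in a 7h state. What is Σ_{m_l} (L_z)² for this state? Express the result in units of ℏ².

The 7h subshell has l = 5.
m_l runs from −5 to 5, i.e. {-5, -4, -3, -2, -1, 0, 1, 2, 3, 4, 5}.
Σ m_l² = 2·(1 + 4 + 9 + 16 + 25) = 110.

Σ(L_z)² = 110 ℏ²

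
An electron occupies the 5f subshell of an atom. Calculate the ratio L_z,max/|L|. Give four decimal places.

The 5f subshell has l = 3.
|L| = 2√3 ℏ ≈ 3.4641ℏ, while L_z,max = lℏ = 3ℏ.
L_z,max/|L| = 3/√12 = 0.8660.

L_z,max/|L| = 0.8660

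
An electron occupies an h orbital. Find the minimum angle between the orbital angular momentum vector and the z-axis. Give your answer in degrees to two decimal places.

The letter h corresponds to l = 5.
|L|² = l(l+1)ℏ² = 30ℏ², so |L| = √30 ℏ.
The smallest angle corresponds to the largest L_z, i.e. m_l = l = 5, giving L_z = 5ℏ.
cos θ_min = 5/√30, so θ_min ≈ 24.09°.

θ_min ≈ 24.09°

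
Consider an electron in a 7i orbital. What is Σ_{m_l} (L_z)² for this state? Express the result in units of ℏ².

For 7i, l = 6.
The allowed m_l values are -6, -5, -4, -3, -2, -1, 0, 1, 2, 3, 4, 5, 6.
Summing m² from −6 to 6: Σ m_l² = 182.

Σ(L_z)² = 182 ℏ²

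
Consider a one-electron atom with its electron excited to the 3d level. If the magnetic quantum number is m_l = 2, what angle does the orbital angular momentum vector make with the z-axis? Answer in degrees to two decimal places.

θ ≈ 35.26°

The 3d level has l = 2.
|L| = ℏ√(l(l+1)) = √6 ℏ.
L_z = m_l ℏ = 2ℏ.
cos θ = L_z/|L| = 2/√6, so θ ≈ 35.26°.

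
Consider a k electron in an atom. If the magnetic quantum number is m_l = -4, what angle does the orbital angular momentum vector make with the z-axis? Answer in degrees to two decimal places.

θ ≈ 122.31°

For a k orbital, l = 7.
|L| = ℏ√(l(l+1)) = 2√14 ℏ.
L_z = m_l ℏ = −4ℏ.
cos θ = L_z/|L| = -4/√56, so θ ≈ 122.31°.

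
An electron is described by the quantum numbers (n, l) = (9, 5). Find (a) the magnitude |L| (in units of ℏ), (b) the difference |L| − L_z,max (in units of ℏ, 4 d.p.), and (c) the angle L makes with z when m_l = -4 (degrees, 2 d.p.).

|L| = √30 ℏ ≈ 5.477ℏ; |L|−L_z,max ≈ 0.4772ℏ; θ(m_l=-4) ≈ 136.91°

|L| = ℏ√(5·6) = √30 ℏ ≈ 5.477ℏ.
|L| − L_z,max = (√30 − 5)ℏ ≈ 0.4772ℏ.
For m_l = -4: cos θ = -4/√30, θ ≈ 136.91°.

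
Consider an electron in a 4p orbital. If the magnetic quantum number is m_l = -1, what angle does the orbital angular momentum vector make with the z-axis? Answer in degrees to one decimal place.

The 4p subshell has l = 1.
|L| = ℏ√(l(l+1)) = √2 ℏ.
L_z = m_l ℏ = −1ℏ.
cos θ = L_z/|L| = -1/√2, so θ ≈ 135.0°.

θ ≈ 135.0°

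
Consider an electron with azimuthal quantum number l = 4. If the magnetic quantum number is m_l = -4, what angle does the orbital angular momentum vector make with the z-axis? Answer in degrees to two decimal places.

θ ≈ 153.43°

|L|² = l(l+1)ℏ² = 20ℏ², so |L| = 2√5 ℏ.
L_z = m_l ℏ = −4ℏ.
cos θ = L_z/|L| = -4/√20, so θ ≈ 153.43°.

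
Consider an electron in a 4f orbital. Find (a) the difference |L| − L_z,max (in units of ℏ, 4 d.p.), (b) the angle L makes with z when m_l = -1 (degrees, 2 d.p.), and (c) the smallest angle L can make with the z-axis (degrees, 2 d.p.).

|L|−L_z,max ≈ 0.4641ℏ; θ(m_l=-1) ≈ 106.78°; θ_min ≈ 30.00°

The 4f subshell has l = 3.
|L| − L_z,max = (2√3 − 3)ℏ ≈ 0.4641ℏ.
For m_l = -1: cos θ = -1/√12, θ ≈ 106.78°.
cos θ_min = 3/√12, so θ_min ≈ 30.00°.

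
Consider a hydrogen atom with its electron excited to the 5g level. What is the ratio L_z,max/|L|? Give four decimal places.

L_z,max/|L| = 0.8944

The 5g level has l = 4.
|L| = 2√5 ℏ ≈ 4.4721ℏ, while L_z,max = lℏ = 4ℏ.
L_z,max/|L| = 4/√20 = 0.8944.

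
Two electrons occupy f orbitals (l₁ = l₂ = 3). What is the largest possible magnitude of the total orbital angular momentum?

|L_tot|_max = √42 ℏ ≈ 6.481ℏ

By the triangle rule, |l₁ − l₂| ≤ L ≤ l₁ + l₂.
L ∈ {0, 1, 2, 3, 4, 5, 6}.
The largest magnitude corresponds to L = 6: |L_tot| = ℏ√(6·7) = √42 ℏ.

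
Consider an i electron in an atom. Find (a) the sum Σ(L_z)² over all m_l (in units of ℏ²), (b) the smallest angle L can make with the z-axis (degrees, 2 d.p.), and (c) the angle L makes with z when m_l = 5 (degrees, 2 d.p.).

The letter i corresponds to l = 6.
Σ m_l² = 182, so Σ(L_z)² = 182 ℏ².
cos θ_min = 6/√42, so θ_min ≈ 22.21°.
For m_l = 5: cos θ = 5/√42, θ ≈ 39.51°.

Σ(L_z)² = 182 ℏ²; θ_min ≈ 22.21°; θ(m_l=5) ≈ 39.51°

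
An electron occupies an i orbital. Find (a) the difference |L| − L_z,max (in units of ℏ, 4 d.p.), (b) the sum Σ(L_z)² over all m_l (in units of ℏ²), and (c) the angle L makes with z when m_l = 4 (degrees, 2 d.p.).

An i state has l = 6.
|L| − L_z,max = (√42 − 6)ℏ ≈ 0.4807ℏ.
Σ m_l² = 182, so Σ(L_z)² = 182 ℏ².
For m_l = 4: cos θ = 4/√42, θ ≈ 51.89°.

|L|−L_z,max ≈ 0.4807ℏ; Σ(L_z)² = 182 ℏ²; θ(m_l=4) ≈ 51.89°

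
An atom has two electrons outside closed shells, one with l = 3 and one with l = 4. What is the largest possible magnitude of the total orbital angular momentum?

|L_tot|_max = 2√14 ℏ ≈ 7.483ℏ

By the triangle rule, |l₁ − l₂| ≤ L ≤ l₁ + l₂.
L ∈ {1, 2, 3, 4, 5, 6, 7}.
The largest magnitude corresponds to L = 7: |L_tot| = ℏ√(7·8) = 2√14 ℏ.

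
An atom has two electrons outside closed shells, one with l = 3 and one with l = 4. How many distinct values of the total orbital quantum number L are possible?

The total orbital quantum number L ranges from |l₁ − l₂| to l₁ + l₂ in integer steps.
L ∈ {1, 2, 3, 4, 5, 6, 7}.
That is 7 values.

7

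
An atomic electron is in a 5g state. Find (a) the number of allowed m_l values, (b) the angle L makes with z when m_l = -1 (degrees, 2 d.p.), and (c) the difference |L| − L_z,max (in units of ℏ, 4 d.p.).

9 values; θ(m_l=-1) ≈ 102.92°; |L|−L_z,max ≈ 0.4721ℏ

For 5g, l = 4.
There are 2l+1 = 9 values of m_l.
For m_l = -1: cos θ = -1/√20, θ ≈ 102.92°.
|L| − L_z,max = (2√5 − 4)ℏ ≈ 0.4721ℏ.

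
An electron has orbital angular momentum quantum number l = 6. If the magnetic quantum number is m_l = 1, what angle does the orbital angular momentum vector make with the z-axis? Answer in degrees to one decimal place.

|L| = √(l(l+1)) ℏ = √42 ℏ.
L_z = m_l ℏ = 1ℏ.
cos θ = L_z/|L| = 1/√42, so θ ≈ 81.1°.

θ ≈ 81.1°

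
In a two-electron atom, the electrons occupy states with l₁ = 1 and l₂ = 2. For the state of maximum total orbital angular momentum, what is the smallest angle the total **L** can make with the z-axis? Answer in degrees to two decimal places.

θ_min ≈ 30.00°

By the triangle rule, |l₁ − l₂| ≤ L ≤ l₁ + l₂.
So L can be 1, 2, 3.
The maximum is L = 3, with |L_tot| = ℏ√(3·4) = 2√3 ℏ.
The minimum angle with z is arccos(3/√12) ≈ 30.00°.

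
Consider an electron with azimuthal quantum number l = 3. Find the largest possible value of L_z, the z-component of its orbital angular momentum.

L_z = m_l ℏ with m_l ∈ {−3, …, 3}; the maximum is m_l = 3.

L_z,max = 3ℏ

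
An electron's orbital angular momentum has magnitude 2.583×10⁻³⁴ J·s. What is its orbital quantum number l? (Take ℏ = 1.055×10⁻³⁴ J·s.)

In units of ℏ, |L| ≈ 2.448.
(|L|/ℏ)² = l(l+1) ≈ 5.99 ⇒ l = 2.

l = 2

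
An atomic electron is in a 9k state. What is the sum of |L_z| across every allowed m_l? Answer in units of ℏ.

For 9k, l = 7.
m_l runs from −7 to 7, i.e. {-7, -6, -5, -4, -3, -2, -1, 0, 1, 2, 3, 4, 5, 6, 7}.
Σ|m_l| = 2·7(7+1)/2 = 56.

Σ|L_z| = 56 ℏ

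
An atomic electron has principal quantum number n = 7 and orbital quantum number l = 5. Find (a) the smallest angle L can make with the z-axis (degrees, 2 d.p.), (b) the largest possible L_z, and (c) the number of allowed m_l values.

cos θ_min = 5/√30, so θ_min ≈ 24.09°.
L_z,max = lℏ = 5ℏ.
There are 2l+1 = 11 values of m_l.

θ_min ≈ 24.09°; L_z,max = 5ℏ; 11 values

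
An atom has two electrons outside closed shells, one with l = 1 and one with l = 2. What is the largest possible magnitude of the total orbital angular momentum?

By the triangle rule, |l₁ − l₂| ≤ L ≤ l₁ + l₂.
L ∈ {1, 2, 3}.
The largest magnitude corresponds to L = 3: |L_tot| = ℏ√(3·4) = 2√3 ℏ.

|L_tot|_max = 2√3 ℏ ≈ 3.464ℏ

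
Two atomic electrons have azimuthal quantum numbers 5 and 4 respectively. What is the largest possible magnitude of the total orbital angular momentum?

Angular momentum addition gives L = |l₁ − l₂|, …, l₁ + l₂.
Allowed values: L = 1, 2, 3, 4, 5, 6, 7, 8, 9.
The largest magnitude corresponds to L = 9: |L_tot| = ℏ√(9·10) = 3√10 ℏ.

|L_tot|_max = 3√10 ℏ ≈ 9.487ℏ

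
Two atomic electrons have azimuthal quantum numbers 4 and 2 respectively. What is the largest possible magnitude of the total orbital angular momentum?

The total orbital quantum number L ranges from |l₁ − l₂| to l₁ + l₂ in integer steps.
Allowed values: L = 2, 3, 4, 5, 6.
The largest magnitude corresponds to L = 6: |L_tot| = ℏ√(6·7) = √42 ℏ.

|L_tot|_max = √42 ℏ ≈ 6.481ℏ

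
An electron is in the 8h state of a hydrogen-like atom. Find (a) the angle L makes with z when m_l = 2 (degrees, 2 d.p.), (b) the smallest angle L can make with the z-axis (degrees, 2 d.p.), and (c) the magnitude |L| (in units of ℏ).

θ(m_l=2) ≈ 68.58°; θ_min ≈ 24.09°; |L| = √30 ℏ ≈ 5.477ℏ

The 8h subshell has l = 5.
For m_l = 2: cos θ = 2/√30, θ ≈ 68.58°.
cos θ_min = 5/√30, so θ_min ≈ 24.09°.
|L| = ℏ√(5·6) = √30 ℏ ≈ 5.477ℏ.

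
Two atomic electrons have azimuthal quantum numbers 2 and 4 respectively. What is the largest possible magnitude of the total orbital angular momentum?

By the triangle rule, |l₁ − l₂| ≤ L ≤ l₁ + l₂.
L ∈ {2, 3, 4, 5, 6}.
The largest magnitude corresponds to L = 6: |L_tot| = ℏ√(6·7) = √42 ℏ.

|L_tot|_max = √42 ℏ ≈ 6.481ℏ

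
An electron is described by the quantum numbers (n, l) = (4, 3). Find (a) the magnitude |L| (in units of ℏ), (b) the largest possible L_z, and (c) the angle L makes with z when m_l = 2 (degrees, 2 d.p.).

|L| = ℏ√(3·4) = 2√3 ℏ ≈ 3.464ℏ.
L_z,max = lℏ = 3ℏ.
For m_l = 2: cos θ = 2/√12, θ ≈ 54.74°.

|L| = 2√3 ℏ ≈ 3.464ℏ; L_z,max = 3ℏ; θ(m_l=2) ≈ 54.74°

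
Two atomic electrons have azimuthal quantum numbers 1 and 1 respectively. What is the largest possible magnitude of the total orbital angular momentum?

L runs from |1 − 1| = 0 to 1 + 1 = 2.
So L can be 0, 1, 2.
The largest magnitude corresponds to L = 2: |L_tot| = ℏ√(2·3) = √6 ℏ.

|L_tot|_max = √6 ℏ ≈ 2.449ℏ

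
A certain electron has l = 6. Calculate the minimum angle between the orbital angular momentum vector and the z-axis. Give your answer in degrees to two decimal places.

θ_min ≈ 22.21°

|L|² = l(l+1)ℏ² = 42ℏ², so |L| = √42 ℏ.
The smallest angle corresponds to the largest L_z, i.e. m_l = l = 6, giving L_z = 6ℏ.
cos θ_min = 6/√42, so θ_min ≈ 22.21°.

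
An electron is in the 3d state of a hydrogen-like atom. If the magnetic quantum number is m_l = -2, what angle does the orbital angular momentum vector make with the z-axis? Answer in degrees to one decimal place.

θ ≈ 144.7°

For 3d, l = 2.
|L|² = l(l+1)ℏ² = 6ℏ², so |L| = √6 ℏ.
L_z = m_l ℏ = −2ℏ.
cos θ = L_z/|L| = -2/√6, so θ ≈ 144.7°.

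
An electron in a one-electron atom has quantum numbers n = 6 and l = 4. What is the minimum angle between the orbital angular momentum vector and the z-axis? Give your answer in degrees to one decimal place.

θ_min ≈ 26.6°

|L| = ℏ√(l(l+1)) = 2√5 ℏ.
The smallest angle corresponds to the largest L_z, i.e. m_l = l = 4, giving L_z = 4ℏ.
cos θ_min = 4/√20, so θ_min ≈ 26.6°.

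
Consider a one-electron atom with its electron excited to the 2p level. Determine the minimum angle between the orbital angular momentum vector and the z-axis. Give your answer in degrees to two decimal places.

The 2p level has l = 1.
|L| = ℏ√(l(l+1)) = √2 ℏ.
The smallest angle corresponds to the largest L_z, i.e. m_l = l = 1, giving L_z = 1ℏ.
cos θ_min = 1/√2, so θ_min ≈ 45.00°.

θ_min ≈ 45.00°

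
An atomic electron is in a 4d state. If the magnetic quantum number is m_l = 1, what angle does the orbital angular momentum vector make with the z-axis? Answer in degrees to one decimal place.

4d means n = 4, l = 2.
|L| = √(l(l+1)) ℏ = √6 ℏ.
L_z = m_l ℏ = 1ℏ.
cos θ = L_z/|L| = 1/√6, so θ ≈ 65.9°.

θ ≈ 65.9°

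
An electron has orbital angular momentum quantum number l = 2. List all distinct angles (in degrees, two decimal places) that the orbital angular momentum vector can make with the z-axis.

|L|² = l(l+1)ℏ² = 6ℏ², so |L| = √6 ℏ.
cos θ = m_l/√6 for each m_l ∈ {-2, -1, 0, 1, 2}.

θ ∈ {35.26°, 65.91°, 90.00°, 114.09°, 144.74°}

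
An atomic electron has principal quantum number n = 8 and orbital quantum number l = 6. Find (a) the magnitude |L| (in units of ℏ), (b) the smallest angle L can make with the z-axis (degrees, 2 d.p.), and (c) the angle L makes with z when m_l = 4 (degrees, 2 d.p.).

|L| = ℏ√(6·7) = √42 ℏ ≈ 6.481ℏ.
cos θ_min = 6/√42, so θ_min ≈ 22.21°.
For m_l = 4: cos θ = 4/√42, θ ≈ 51.89°.

|L| = √42 ℏ ≈ 6.481ℏ; θ_min ≈ 22.21°; θ(m_l=4) ≈ 51.89°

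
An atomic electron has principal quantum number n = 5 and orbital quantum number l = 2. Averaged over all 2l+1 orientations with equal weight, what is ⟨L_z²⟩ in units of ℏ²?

m_l runs from −2 to 2, i.e. {-2, -1, 0, 1, 2}.
⟨L_z²⟩ = ℏ²·(Σ m_l²)/(2l+1) = ℏ²·10/5 = 2ℏ².

⟨L_z²⟩ = 2 ℏ²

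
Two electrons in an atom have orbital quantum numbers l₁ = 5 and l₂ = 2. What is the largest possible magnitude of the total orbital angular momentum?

|L_tot|_max = 2√14 ℏ ≈ 7.483ℏ

By the triangle rule, |l₁ − l₂| ≤ L ≤ l₁ + l₂.
L ∈ {3, 4, 5, 6, 7}.
The largest magnitude corresponds to L = 7: |L_tot| = ℏ√(7·8) = 2√14 ℏ.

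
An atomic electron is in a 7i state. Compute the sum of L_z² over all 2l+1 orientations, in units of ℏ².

Σ(L_z)² = 182 ℏ²

The 7i subshell has l = 6.
m_l runs from −6 to 6, i.e. {-6, -5, -4, -3, -2, -1, 0, 1, 2, 3, 4, 5, 6}.
Σ m_l² = l(l+1)(2l+1)/3 = 6·7·13/3 = 182.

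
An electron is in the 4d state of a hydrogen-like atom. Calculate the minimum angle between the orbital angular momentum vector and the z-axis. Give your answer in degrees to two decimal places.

For 4d, l = 2.
|L|² = l(l+1)ℏ² = 6ℏ², so |L| = √6 ℏ.
The smallest angle corresponds to the largest L_z, i.e. m_l = l = 2, giving L_z = 2ℏ.
cos θ_min = 2/√6, so θ_min ≈ 35.26°.

θ_min ≈ 35.26°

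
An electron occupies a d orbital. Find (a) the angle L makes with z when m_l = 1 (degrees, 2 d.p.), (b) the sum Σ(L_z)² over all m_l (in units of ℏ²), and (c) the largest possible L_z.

For a d orbital, l = 2.
For m_l = 1: cos θ = 1/√6, θ ≈ 65.91°.
Σ m_l² = 10, so Σ(L_z)² = 10 ℏ².
L_z,max = lℏ = 2ℏ.

θ(m_l=1) ≈ 65.91°; Σ(L_z)² = 10 ℏ²; L_z,max = 2ℏ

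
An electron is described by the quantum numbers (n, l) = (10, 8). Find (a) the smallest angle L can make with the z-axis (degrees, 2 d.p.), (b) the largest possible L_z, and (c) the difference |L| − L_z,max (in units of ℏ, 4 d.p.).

θ_min ≈ 19.47°; L_z,max = 8ℏ; |L|−L_z,max ≈ 0.4853ℏ

cos θ_min = 8/√72, so θ_min ≈ 19.47°.
L_z,max = lℏ = 8ℏ.
|L| − L_z,max = (6√2 − 8)ℏ ≈ 0.4853ℏ.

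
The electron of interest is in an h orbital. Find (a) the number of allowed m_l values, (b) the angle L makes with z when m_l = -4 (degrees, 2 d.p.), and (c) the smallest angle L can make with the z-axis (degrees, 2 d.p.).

An h state has l = 5.
There are 2l+1 = 11 values of m_l.
For m_l = -4: cos θ = -4/√30, θ ≈ 136.91°.
cos θ_min = 5/√30, so θ_min ≈ 24.09°.

11 values; θ(m_l=-4) ≈ 136.91°; θ_min ≈ 24.09°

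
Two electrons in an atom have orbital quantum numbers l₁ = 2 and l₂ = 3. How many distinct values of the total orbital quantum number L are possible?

5

Angular momentum addition gives L = |l₁ − l₂|, …, l₁ + l₂.
Allowed values: L = 1, 2, 3, 4, 5.
That is 5 values.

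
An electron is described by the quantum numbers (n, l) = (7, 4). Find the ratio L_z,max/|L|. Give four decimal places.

|L| = 2√5 ℏ ≈ 4.4721ℏ, while L_z,max = lℏ = 4ℏ.
L_z,max/|L| = 4/√20 = 0.8944.

L_z,max/|L| = 0.8944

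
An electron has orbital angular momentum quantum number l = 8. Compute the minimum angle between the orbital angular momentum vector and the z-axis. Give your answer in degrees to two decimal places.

|L| = √(l(l+1)) ℏ = 6√2 ℏ.
The smallest angle corresponds to the largest L_z, i.e. m_l = l = 8, giving L_z = 8ℏ.
cos θ_min = 8/√72, so θ_min ≈ 19.47°.

θ_min ≈ 19.47°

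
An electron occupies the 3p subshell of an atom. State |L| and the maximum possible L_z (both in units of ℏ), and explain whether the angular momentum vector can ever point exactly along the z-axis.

The 3p subshell has l = 1.
|L| = √2 ℏ ≈ 1.4142ℏ, while L_z,max = lℏ = 1ℏ.
Since |L| > L_z,max, the vector can never point exactly along z; the closest it comes is θ_min = arccos(1/√2) ≈ 45.0°.

No: L_z,max = 1ℏ < |L| = √2 ℏ ≈ 1.414ℏ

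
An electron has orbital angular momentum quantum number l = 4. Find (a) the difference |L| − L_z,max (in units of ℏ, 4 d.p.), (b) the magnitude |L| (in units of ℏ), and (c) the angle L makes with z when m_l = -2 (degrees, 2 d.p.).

|L|−L_z,max ≈ 0.4721ℏ; |L| = 2√5 ℏ ≈ 4.472ℏ; θ(m_l=-2) ≈ 116.57°

|L| − L_z,max = (2√5 − 4)ℏ ≈ 0.4721ℏ.
|L| = ℏ√(4·5) = 2√5 ℏ ≈ 4.472ℏ.
For m_l = -2: cos θ = -2/√20, θ ≈ 116.57°.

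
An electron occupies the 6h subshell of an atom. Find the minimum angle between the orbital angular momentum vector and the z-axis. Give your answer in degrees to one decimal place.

θ_min ≈ 24.1°

For 6h, l = 5.
|L| = ℏ√(l(l+1)) = √30 ℏ.
The smallest angle corresponds to the largest L_z, i.e. m_l = l = 5, giving L_z = 5ℏ.
cos θ_min = 5/√30, so θ_min ≈ 24.1°.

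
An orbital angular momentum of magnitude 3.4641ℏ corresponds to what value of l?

l = 3

Since |L|² = l(l+1)ℏ², l(l+1) = 12.
l² + l − 12 = 0 ⇒ l = 3.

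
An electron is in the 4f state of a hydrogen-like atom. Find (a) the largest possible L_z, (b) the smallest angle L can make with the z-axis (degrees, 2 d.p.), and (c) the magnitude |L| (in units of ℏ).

L_z,max = 3ℏ; θ_min ≈ 30.00°; |L| = 2√3 ℏ ≈ 3.464ℏ

The 4f subshell has l = 3.
L_z,max = lℏ = 3ℏ.
cos θ_min = 3/√12, so θ_min ≈ 30.00°.
|L| = ℏ√(3·4) = 2√3 ℏ ≈ 3.464ℏ.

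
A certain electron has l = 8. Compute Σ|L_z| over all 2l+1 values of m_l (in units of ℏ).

Σ|L_z| = 72 ℏ

m_l runs from −8 to 8, i.e. {-8, -7, -6, -5, -4, -3, -2, -1, 0, 1, 2, 3, 4, 5, 6, 7, 8}.
Σ|m_l| = 2(1+2+…+8) = 72.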